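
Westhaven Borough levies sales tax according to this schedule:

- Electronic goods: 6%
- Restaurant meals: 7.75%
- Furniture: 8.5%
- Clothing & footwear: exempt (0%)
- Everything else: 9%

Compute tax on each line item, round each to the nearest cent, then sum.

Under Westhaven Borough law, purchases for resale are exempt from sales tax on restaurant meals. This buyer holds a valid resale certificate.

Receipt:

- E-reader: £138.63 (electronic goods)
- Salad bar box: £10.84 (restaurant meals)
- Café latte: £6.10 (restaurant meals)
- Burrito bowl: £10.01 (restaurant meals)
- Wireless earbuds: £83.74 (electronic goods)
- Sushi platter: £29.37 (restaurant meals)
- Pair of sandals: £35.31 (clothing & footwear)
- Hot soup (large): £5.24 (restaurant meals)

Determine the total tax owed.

E-reader £138.63: electronic goods → 6% → £8.32
Salad bar box £10.84: restaurant meals, buyer-exempt → 0% → £0.00
Café latte £6.10: restaurant meals, buyer-exempt → 0% → £0.00
Burrito bowl £10.01: restaurant meals, buyer-exempt → 0% → £0.00
Wireless earbuds £83.74: electronic goods → 6% → £5.02
Sushi platter £29.37: restaurant meals, buyer-exempt → 0% → £0.00
Pair of sandals £35.31: clothing & footwear → 0% → £0.00
Hot soup (large) £5.24: restaurant meals, buyer-exempt → 0% → £0.00
Total tax = £8.32 + £5.02 = £13.34

£13.34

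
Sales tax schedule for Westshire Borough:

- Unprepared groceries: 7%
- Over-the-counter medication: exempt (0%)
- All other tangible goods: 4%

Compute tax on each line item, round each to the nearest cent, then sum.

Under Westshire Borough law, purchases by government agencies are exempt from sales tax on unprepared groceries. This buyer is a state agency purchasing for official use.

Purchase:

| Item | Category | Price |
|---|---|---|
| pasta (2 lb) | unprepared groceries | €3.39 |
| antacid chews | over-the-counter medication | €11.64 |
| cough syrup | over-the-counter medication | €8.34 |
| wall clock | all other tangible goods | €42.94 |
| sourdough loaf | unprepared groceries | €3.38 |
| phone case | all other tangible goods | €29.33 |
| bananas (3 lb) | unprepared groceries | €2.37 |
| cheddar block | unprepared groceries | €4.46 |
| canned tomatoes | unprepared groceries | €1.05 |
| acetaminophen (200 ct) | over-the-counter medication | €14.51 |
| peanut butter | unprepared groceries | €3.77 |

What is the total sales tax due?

Pasta (2 lb) €3.39: unprepared groceries, buyer-exempt → 0% → €0.00
Antacid chews €11.64: over-the-counter medication → 0% → €0.00
Cough syrup €8.34: over-the-counter medication → 0% → €0.00
Wall clock €42.94: all other tangible goods → 4% → €1.72
Sourdough loaf €3.38: unprepared groceries, buyer-exempt → 0% → €0.00
Phone case €29.33: all other tangible goods → 4% → €1.17
Bananas (3 lb) €2.37: unprepared groceries, buyer-exempt → 0% → €0.00
Cheddar block €4.46: unprepared groceries, buyer-exempt → 0% → €0.00
Canned tomatoes €1.05: unprepared groceries, buyer-exempt → 0% → €0.00
Acetaminophen (200 ct) €14.51: over-the-counter medication → 0% → €0.00
Peanut butter €3.77: unprepared groceries, buyer-exempt → 0% → €0.00
Total tax = €1.72 + €1.17 = €2.89

€2.89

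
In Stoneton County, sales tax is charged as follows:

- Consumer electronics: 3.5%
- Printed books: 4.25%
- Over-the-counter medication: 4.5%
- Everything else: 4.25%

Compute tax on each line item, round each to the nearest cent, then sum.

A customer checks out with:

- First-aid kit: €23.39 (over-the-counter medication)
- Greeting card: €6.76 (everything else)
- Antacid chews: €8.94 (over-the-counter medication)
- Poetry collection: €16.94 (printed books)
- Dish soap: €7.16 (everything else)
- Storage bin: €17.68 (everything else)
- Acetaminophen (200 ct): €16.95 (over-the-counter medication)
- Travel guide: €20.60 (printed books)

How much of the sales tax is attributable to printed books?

€1.60

Poetry collection €16.94: printed books → 4.25% → €0.72
Travel guide €20.60: printed books → 4.25% → €0.88
Tax on printed books = €0.72 + €0.88 = €1.60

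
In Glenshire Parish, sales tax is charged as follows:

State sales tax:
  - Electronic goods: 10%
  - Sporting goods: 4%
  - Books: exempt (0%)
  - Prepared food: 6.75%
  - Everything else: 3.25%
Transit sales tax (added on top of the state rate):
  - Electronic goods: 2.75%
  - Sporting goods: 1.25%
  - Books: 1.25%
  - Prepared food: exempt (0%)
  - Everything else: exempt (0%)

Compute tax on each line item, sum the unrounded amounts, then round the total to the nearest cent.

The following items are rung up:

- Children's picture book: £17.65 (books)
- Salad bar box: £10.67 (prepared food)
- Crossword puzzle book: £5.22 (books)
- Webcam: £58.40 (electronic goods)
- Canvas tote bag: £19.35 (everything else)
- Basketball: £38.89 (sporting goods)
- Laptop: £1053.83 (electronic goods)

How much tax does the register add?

Children's picture book £17.65: books → 0% + 1.25% transit = 1.25% → £0.220625
Salad bar box £10.67: prepared food → 6.75% + 0% transit = 6.75% → £0.720225
Crossword puzzle book £5.22: books → 0% + 1.25% transit = 1.25% → £0.06525
Webcam £58.40: electronic goods → 10% + 2.75% transit = 12.75% → £7.446
Canvas tote bag £19.35: everything else → 3.25% + 0% transit = 3.25% → £0.628875
Basketball £38.89: sporting goods → 4% + 1.25% transit = 5.25% → £2.041725
Laptop £1053.83: electronic goods → 10% + 2.75% transit = 12.75% → £134.363325
Unrounded tax sum = £145.486025 → £145.49

£145.49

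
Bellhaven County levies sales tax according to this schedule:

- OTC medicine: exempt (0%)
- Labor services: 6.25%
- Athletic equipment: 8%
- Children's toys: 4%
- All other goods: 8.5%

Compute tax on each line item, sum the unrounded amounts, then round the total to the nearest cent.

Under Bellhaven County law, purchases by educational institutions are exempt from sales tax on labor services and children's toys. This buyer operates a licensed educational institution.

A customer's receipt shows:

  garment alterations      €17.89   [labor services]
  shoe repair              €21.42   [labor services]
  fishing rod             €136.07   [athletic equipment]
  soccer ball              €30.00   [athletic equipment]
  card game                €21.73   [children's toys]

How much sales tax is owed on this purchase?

Garment alterations €17.89: labor services, buyer-exempt → 0% → €0.00
Shoe repair €21.42: labor services, buyer-exempt → 0% → €0.00
Fishing rod €136.07: athletic equipment → 8% → €10.8856
Soccer ball €30.00: athletic equipment → 8% → €2.40
Card game €21.73: children's toys, buyer-exempt → 0% → €0.00
Unrounded tax sum = €13.2856 → €13.29

€13.29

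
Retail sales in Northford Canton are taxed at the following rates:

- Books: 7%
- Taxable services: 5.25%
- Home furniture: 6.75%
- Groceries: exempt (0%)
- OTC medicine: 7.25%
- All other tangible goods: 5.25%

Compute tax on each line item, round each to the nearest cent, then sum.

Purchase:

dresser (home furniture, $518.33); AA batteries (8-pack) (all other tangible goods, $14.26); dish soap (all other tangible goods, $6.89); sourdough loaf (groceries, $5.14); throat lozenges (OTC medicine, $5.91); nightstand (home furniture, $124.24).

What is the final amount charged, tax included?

Dresser $518.33: home furniture → 6.75% → $34.99
AA batteries (8-pack) $14.26: all other tangible goods → 5.25% → $0.75
Dish soap $6.89: all other tangible goods → 5.25% → $0.36
Sourdough loaf $5.14: groceries → 0% → $0.00
Throat lozenges $5.91: OTC medicine → 7.25% → $0.43
Nightstand $124.24: home furniture → 6.75% → $8.39
Subtotal = $674.77; tax = $44.92; total due = $719.69

$719.69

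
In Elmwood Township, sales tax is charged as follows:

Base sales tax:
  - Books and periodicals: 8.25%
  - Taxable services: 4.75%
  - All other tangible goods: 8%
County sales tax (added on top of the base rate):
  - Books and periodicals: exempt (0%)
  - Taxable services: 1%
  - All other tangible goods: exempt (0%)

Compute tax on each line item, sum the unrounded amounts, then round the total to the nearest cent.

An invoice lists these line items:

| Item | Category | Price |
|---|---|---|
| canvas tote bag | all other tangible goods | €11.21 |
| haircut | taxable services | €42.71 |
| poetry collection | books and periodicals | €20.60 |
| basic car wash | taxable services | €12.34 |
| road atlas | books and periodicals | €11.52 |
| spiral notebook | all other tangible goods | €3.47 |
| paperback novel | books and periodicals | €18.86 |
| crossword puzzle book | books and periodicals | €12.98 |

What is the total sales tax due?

€9.62

Canvas tote bag €11.21: all other tangible goods → 8% + 0% county = 8% → €0.8968
Haircut €42.71: taxable services → 4.75% + 1% county = 5.75% → €2.455825
Poetry collection €20.60: books and periodicals → 8.25% + 0% county = 8.25% → €1.6995
Basic car wash €12.34: taxable services → 4.75% + 1% county = 5.75% → €0.70955
Road atlas €11.52: books and periodicals → 8.25% + 0% county = 8.25% → €0.9504
Spiral notebook €3.47: all other tangible goods → 8% + 0% county = 8% → €0.2776
Paperback novel €18.86: books and periodicals → 8.25% + 0% county = 8.25% → €1.55595
Crossword puzzle book €12.98: books and periodicals → 8.25% + 0% county = 8.25% → €1.07085
Unrounded tax sum = €9.616475 → €9.62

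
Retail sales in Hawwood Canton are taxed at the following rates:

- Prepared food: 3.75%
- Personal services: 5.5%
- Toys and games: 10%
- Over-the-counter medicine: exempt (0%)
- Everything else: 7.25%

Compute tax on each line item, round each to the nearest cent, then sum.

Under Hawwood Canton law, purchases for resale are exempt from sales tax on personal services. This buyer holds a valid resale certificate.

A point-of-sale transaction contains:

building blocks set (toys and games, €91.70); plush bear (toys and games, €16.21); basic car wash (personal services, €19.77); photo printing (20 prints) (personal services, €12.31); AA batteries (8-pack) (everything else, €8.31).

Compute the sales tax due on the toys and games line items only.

Building blocks set €91.70: toys and games → 10% → €9.17
Plush bear €16.21: toys and games → 10% → €1.62
Tax on toys and games = €9.17 + €1.62 = €10.79

€10.79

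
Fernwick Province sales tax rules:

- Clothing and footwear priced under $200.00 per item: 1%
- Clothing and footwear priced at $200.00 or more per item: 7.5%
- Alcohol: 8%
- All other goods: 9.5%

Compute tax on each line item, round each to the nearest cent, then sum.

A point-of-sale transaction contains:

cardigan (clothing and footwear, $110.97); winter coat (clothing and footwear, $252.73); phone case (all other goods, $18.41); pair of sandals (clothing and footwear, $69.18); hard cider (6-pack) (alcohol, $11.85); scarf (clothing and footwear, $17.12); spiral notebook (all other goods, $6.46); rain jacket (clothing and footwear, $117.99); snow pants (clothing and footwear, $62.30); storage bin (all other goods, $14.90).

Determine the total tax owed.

Cardigan $110.97: clothing and footwear, under $200.00 → 1% → $1.11
Winter coat $252.73: clothing and footwear, $200.00 or more → 7.5% → $18.95
Phone case $18.41: all other goods → 9.5% → $1.75
Pair of sandals $69.18: clothing and footwear, under $200.00 → 1% → $0.69
Hard cider (6-pack) $11.85: alcohol → 8% → $0.95
Scarf $17.12: clothing and footwear, under $200.00 → 1% → $0.17
Spiral notebook $6.46: all other goods → 9.5% → $0.61
Rain jacket $117.99: clothing and footwear, under $200.00 → 1% → $1.18
Snow pants $62.30: clothing and footwear, under $200.00 → 1% → $0.62
Storage bin $14.90: all other goods → 9.5% → $1.42
Total tax = $1.11 + $18.95 + $1.75 + $0.69 + $0.95 + $0.17 + $0.61 + $1.18 + $0.62 + $1.42 = $27.45

$27.45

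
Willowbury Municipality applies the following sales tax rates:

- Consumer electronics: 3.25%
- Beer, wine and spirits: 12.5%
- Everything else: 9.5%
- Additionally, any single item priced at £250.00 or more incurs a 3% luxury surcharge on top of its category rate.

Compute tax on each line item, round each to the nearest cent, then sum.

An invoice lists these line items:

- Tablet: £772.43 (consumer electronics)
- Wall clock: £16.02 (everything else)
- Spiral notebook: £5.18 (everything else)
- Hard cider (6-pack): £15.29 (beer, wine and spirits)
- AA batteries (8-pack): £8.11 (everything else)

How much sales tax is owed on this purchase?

Tablet £772.43: consumer electronics → 3.25% + 3% surcharge = 6.25% → £48.28
Wall clock £16.02: everything else → 9.5% → £1.52
Spiral notebook £5.18: everything else → 9.5% → £0.49
Hard cider (6-pack) £15.29: beer, wine and spirits → 12.5% → £1.91
AA batteries (8-pack) £8.11: everything else → 9.5% → £0.77
Total tax = £48.28 + £1.52 + £0.49 + £1.91 + £0.77 = £52.97

£52.97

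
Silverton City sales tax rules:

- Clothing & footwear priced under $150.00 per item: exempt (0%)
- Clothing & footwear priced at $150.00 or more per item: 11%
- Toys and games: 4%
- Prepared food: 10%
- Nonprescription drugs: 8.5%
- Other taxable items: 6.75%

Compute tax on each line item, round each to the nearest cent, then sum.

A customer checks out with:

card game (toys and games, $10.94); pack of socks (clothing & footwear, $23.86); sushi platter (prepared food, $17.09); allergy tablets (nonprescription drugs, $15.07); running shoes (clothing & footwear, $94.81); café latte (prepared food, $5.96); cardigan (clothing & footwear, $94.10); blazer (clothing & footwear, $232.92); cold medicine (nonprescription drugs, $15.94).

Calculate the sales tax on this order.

Card game $10.94: toys and games → 4% → $0.44
Pack of socks $23.86: clothing & footwear, under $150.00 → 0% → $0.00
Sushi platter $17.09: prepared food → 10% → $1.71
Allergy tablets $15.07: nonprescription drugs → 8.5% → $1.28
Running shoes $94.81: clothing & footwear, under $150.00 → 0% → $0.00
Café latte $5.96: prepared food → 10% → $0.60
Cardigan $94.10: clothing & footwear, under $150.00 → 0% → $0.00
Blazer $232.92: clothing & footwear, $150.00 or more → 11% → $25.62
Cold medicine $15.94: nonprescription drugs → 8.5% → $1.35
Total tax = $0.44 + $1.71 + $1.28 + $0.60 + $25.62 + $1.35 = $31.00

$31.00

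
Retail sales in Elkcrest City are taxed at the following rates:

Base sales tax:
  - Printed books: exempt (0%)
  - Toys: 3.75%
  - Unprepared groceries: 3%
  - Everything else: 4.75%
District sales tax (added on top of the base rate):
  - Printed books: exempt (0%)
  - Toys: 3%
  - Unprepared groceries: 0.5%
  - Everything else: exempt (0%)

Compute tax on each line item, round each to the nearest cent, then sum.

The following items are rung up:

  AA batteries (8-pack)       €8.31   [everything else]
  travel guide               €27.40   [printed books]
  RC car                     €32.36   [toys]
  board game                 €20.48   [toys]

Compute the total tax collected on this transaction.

AA batteries (8-pack) €8.31: everything else → 4.75% + 0% district = 4.75% → €0.39
Travel guide €27.40: printed books → 0% + 0% district = 0% → €0.00
RC car €32.36: toys → 3.75% + 3% district = 6.75% → €2.18
Board game €20.48: toys → 3.75% + 3% district = 6.75% → €1.38
Total tax = €0.39 + €2.18 + €1.38 = €3.95

€3.95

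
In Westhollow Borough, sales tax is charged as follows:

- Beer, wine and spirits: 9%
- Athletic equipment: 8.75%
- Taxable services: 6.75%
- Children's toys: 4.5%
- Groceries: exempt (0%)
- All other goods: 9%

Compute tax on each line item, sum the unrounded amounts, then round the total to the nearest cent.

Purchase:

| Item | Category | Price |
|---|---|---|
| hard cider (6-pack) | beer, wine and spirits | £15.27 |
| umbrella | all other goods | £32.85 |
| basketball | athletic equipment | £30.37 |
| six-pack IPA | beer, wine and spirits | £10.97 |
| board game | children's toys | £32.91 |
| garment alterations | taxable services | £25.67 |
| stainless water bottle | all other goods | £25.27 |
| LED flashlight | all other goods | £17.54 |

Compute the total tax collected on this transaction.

Hard cider (6-pack) £15.27: beer, wine and spirits → 9% → £1.3743
Umbrella £32.85: all other goods → 9% → £2.9565
Basketball £30.37: athletic equipment → 8.75% → £2.657375
Six-pack IPA £10.97: beer, wine and spirits → 9% → £0.9873
Board game £32.91: children's toys → 4.5% → £1.48095
Garment alterations £25.67: taxable services → 6.75% → £1.732725
Stainless water bottle £25.27: all other goods → 9% → £2.2743
LED flashlight £17.54: all other goods → 9% → £1.5786
Unrounded tax sum = £15.04205 → £15.04

£15.04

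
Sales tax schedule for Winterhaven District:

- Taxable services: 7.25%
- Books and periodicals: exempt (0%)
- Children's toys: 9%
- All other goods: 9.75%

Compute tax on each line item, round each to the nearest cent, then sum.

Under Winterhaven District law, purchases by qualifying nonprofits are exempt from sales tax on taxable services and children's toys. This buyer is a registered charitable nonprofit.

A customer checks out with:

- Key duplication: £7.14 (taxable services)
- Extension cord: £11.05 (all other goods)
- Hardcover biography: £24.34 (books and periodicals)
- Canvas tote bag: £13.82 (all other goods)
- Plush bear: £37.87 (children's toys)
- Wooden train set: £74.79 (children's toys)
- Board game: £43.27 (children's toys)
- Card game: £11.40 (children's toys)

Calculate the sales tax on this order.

£2.43

Key duplication £7.14: taxable services, buyer-exempt → 0% → £0.00
Extension cord £11.05: all other goods → 9.75% → £1.08
Hardcover biography £24.34: books and periodicals → 0% → £0.00
Canvas tote bag £13.82: all other goods → 9.75% → £1.35
Plush bear £37.87: children's toys, buyer-exempt → 0% → £0.00
Wooden train set £74.79: children's toys, buyer-exempt → 0% → £0.00
Board game £43.27: children's toys, buyer-exempt → 0% → £0.00
Card game £11.40: children's toys, buyer-exempt → 0% → £0.00
Total tax = £1.08 + £1.35 = £2.43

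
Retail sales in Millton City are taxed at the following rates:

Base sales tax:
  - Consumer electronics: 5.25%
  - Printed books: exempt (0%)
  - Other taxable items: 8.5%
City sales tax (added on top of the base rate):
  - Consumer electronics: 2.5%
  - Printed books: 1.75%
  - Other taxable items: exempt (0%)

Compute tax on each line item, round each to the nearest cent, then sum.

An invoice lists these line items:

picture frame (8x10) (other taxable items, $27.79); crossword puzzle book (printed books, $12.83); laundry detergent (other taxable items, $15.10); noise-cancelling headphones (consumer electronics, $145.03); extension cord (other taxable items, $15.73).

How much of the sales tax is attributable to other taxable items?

Picture frame (8x10) $27.79: other taxable items → 8.5% + 0% city = 8.5% → $2.36
Laundry detergent $15.10: other taxable items → 8.5% + 0% city = 8.5% → $1.28
Extension cord $15.73: other taxable items → 8.5% + 0% city = 8.5% → $1.34
Tax on other taxable items = $2.36 + $1.28 + $1.34 = $4.98

$4.98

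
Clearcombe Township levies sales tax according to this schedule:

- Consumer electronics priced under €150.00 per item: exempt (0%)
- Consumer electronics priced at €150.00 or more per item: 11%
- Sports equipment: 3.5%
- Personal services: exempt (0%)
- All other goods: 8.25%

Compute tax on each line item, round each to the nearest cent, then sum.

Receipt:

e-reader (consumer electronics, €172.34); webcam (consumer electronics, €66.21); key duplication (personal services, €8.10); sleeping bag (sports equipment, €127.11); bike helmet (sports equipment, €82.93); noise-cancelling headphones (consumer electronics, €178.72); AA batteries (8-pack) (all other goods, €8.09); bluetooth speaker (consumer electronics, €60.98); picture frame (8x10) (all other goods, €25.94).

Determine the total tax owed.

€48.78

E-reader €172.34: consumer electronics, €150.00 or more → 11% → €18.96
Webcam €66.21: consumer electronics, under €150.00 → 0% → €0.00
Key duplication €8.10: personal services → 0% → €0.00
Sleeping bag €127.11: sports equipment → 3.5% → €4.45
Bike helmet €82.93: sports equipment → 3.5% → €2.90
Noise-cancelling headphones €178.72: consumer electronics, €150.00 or more → 11% → €19.66
AA batteries (8-pack) €8.09: all other goods → 8.25% → €0.67
Bluetooth speaker €60.98: consumer electronics, under €150.00 → 0% → €0.00
Picture frame (8x10) €25.94: all other goods → 8.25% → €2.14
Total tax = €18.96 + €4.45 + €2.90 + €19.66 + €0.67 + €2.14 = €48.78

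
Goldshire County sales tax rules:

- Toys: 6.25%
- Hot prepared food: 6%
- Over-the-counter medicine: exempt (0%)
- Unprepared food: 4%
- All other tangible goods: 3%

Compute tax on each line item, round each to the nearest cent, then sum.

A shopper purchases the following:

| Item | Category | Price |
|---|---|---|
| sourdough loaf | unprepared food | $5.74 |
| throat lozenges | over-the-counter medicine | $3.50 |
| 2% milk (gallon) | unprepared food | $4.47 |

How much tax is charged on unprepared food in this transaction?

Sourdough loaf $5.74: unprepared food → 4% → $0.23
2% milk (gallon) $4.47: unprepared food → 4% → $0.18
Tax on unprepared food = $0.23 + $0.18 = $0.41

$0.41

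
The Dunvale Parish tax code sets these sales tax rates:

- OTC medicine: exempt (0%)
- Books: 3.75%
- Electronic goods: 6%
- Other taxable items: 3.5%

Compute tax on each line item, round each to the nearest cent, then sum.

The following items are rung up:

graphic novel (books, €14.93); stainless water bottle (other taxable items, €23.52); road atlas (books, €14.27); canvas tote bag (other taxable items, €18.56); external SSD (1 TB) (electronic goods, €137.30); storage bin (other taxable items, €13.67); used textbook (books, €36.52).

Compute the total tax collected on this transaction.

€12.66

Graphic novel €14.93: books → 3.75% → €0.56
Stainless water bottle €23.52: other taxable items → 3.5% → €0.82
Road atlas €14.27: books → 3.75% → €0.54
Canvas tote bag €18.56: other taxable items → 3.5% → €0.65
External SSD (1 TB) €137.30: electronic goods → 6% → €8.24
Storage bin €13.67: other taxable items → 3.5% → €0.48
Used textbook €36.52: books → 3.75% → €1.37
Total tax = €0.56 + €0.82 + €0.54 + €0.65 + €8.24 + €0.48 + €1.37 = €12.66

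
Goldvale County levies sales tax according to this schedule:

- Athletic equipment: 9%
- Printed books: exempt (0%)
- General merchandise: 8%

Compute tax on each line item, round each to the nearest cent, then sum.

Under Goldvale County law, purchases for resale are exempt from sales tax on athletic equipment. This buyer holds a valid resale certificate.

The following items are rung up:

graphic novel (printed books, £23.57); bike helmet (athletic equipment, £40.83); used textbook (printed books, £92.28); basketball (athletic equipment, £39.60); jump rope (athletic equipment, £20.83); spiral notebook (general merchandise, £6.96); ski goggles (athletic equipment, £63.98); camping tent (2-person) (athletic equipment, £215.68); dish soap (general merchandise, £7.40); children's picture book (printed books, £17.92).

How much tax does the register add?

£1.15

Graphic novel £23.57: printed books → 0% → £0.00
Bike helmet £40.83: athletic equipment, buyer-exempt → 0% → £0.00
Used textbook £92.28: printed books → 0% → £0.00
Basketball £39.60: athletic equipment, buyer-exempt → 0% → £0.00
Jump rope £20.83: athletic equipment, buyer-exempt → 0% → £0.00
Spiral notebook £6.96: general merchandise → 8% → £0.56
Ski goggles £63.98: athletic equipment, buyer-exempt → 0% → £0.00
Camping tent (2-person) £215.68: athletic equipment, buyer-exempt → 0% → £0.00
Dish soap £7.40: general merchandise → 8% → £0.59
Children's picture book £17.92: printed books → 0% → £0.00
Total tax = £0.56 + £0.59 = £1.15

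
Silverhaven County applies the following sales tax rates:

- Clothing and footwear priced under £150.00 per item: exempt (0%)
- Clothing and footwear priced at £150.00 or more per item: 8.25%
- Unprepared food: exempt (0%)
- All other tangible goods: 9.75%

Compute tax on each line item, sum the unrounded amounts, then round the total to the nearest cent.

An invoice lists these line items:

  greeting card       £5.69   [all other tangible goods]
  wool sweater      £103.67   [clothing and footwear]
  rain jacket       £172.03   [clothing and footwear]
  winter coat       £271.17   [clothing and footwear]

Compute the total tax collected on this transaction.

Greeting card £5.69: all other tangible goods → 9.75% → £0.554775
Wool sweater £103.67: clothing and footwear, under £150.00 → 0% → £0.00
Rain jacket £172.03: clothing and footwear, £150.00 or more → 8.25% → £14.192475
Winter coat £271.17: clothing and footwear, £150.00 or more → 8.25% → £22.371525
Unrounded tax sum = £37.118775 → £37.12

£37.12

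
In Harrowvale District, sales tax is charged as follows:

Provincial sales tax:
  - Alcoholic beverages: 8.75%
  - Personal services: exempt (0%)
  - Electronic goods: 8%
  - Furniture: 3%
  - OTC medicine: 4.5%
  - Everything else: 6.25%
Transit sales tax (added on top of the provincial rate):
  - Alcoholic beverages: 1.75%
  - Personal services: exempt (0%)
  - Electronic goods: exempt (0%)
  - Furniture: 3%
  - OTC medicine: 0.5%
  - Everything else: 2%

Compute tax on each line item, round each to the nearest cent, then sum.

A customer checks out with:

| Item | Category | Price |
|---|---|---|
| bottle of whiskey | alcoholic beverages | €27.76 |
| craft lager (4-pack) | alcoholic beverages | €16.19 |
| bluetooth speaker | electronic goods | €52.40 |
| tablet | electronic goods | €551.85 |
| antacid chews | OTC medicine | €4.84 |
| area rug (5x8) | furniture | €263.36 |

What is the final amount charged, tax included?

Bottle of whiskey €27.76: alcoholic beverages → 8.75% + 1.75% transit = 10.5% → €2.91
Craft lager (4-pack) €16.19: alcoholic beverages → 8.75% + 1.75% transit = 10.5% → €1.70
Bluetooth speaker €52.40: electronic goods → 8% + 0% transit = 8% → €4.19
Tablet €551.85: electronic goods → 8% + 0% transit = 8% → €44.15
Antacid chews €4.84: OTC medicine → 4.5% + 0.5% transit = 5% → €0.24
Area rug (5x8) €263.36: furniture → 3% + 3% transit = 6% → €15.80
Subtotal = €916.40; tax = €68.99; total due = €985.39

€985.39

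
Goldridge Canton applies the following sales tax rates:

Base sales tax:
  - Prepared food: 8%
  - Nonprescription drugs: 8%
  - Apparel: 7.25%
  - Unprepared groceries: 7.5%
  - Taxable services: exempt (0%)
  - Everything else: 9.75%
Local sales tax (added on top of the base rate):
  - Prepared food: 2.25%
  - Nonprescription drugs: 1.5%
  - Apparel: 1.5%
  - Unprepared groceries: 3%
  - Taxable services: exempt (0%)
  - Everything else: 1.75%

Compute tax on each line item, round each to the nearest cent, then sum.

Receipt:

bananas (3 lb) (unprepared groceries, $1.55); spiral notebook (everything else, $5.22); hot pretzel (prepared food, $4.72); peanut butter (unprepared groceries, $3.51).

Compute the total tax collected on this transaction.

Bananas (3 lb) $1.55: unprepared groceries → 7.5% + 3% local = 10.5% → $0.16
Spiral notebook $5.22: everything else → 9.75% + 1.75% local = 11.5% → $0.60
Hot pretzel $4.72: prepared food → 8% + 2.25% local = 10.25% → $0.48
Peanut butter $3.51: unprepared groceries → 7.5% + 3% local = 10.5% → $0.37
Total tax = $0.16 + $0.60 + $0.48 + $0.37 = $1.61

$1.61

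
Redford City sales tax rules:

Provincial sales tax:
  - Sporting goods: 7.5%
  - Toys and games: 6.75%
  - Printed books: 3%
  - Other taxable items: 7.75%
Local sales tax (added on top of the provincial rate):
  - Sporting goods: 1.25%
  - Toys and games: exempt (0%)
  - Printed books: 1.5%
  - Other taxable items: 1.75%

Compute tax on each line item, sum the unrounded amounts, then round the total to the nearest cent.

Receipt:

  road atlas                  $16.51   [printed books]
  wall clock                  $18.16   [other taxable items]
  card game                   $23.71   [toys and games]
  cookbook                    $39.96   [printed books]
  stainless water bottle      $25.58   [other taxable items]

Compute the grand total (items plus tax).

$132.22

Road atlas $16.51: printed books → 3% + 1.5% local = 4.5% → $0.74295
Wall clock $18.16: other taxable items → 7.75% + 1.75% local = 9.5% → $1.7252
Card game $23.71: toys and games → 6.75% + 0% local = 6.75% → $1.600425
Cookbook $39.96: printed books → 3% + 1.5% local = 4.5% → $1.7982
Stainless water bottle $25.58: other taxable items → 7.75% + 1.75% local = 9.5% → $2.4301
Subtotal = $123.92; unrounded tax = $8.296875 → $8.30; total due = $132.22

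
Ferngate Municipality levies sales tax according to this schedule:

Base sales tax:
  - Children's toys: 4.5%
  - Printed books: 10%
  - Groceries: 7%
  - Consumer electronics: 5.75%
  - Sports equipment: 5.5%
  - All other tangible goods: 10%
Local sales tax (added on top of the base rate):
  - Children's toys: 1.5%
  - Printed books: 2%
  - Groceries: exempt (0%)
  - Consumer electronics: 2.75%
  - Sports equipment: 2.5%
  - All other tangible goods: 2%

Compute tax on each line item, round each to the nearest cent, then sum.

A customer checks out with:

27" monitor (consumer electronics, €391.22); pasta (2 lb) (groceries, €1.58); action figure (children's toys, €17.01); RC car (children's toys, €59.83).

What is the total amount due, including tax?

€507.61

27" monitor €391.22: consumer electronics → 5.75% + 2.75% local = 8.5% → €33.25
Pasta (2 lb) €1.58: groceries → 7% + 0% local = 7% → €0.11
Action figure €17.01: children's toys → 4.5% + 1.5% local = 6% → €1.02
RC car €59.83: children's toys → 4.5% + 1.5% local = 6% → €3.59
Subtotal = €469.64; tax = €37.97; total due = €507.61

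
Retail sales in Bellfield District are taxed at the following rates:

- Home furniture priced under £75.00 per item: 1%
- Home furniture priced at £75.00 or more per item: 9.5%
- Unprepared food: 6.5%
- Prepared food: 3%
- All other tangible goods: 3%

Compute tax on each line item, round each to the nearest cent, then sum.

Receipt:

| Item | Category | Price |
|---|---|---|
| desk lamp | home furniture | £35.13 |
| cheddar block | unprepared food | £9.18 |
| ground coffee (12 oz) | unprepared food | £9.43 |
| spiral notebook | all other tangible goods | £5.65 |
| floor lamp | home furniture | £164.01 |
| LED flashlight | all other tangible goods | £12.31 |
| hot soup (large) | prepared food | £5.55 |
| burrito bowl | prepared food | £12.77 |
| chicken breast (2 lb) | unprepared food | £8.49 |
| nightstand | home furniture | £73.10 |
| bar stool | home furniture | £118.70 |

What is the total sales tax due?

£30.79

Desk lamp £35.13: home furniture, under £75.00 → 1% → £0.35
Cheddar block £9.18: unprepared food → 6.5% → £0.60
Ground coffee (12 oz) £9.43: unprepared food → 6.5% → £0.61
Spiral notebook £5.65: all other tangible goods → 3% → £0.17
Floor lamp £164.01: home furniture, £75.00 or more → 9.5% → £15.58
LED flashlight £12.31: all other tangible goods → 3% → £0.37
Hot soup (large) £5.55: prepared food → 3% → £0.17
Burrito bowl £12.77: prepared food → 3% → £0.38
Chicken breast (2 lb) £8.49: unprepared food → 6.5% → £0.55
Nightstand £73.10: home furniture, under £75.00 → 1% → £0.73
Bar stool £118.70: home furniture, £75.00 or more → 9.5% → £11.28
Total tax = £0.35 + £0.60 + £0.61 + £0.17 + £15.58 + £0.37 + £0.17 + £0.38 + £0.55 + £0.73 + £11.28 = £30.79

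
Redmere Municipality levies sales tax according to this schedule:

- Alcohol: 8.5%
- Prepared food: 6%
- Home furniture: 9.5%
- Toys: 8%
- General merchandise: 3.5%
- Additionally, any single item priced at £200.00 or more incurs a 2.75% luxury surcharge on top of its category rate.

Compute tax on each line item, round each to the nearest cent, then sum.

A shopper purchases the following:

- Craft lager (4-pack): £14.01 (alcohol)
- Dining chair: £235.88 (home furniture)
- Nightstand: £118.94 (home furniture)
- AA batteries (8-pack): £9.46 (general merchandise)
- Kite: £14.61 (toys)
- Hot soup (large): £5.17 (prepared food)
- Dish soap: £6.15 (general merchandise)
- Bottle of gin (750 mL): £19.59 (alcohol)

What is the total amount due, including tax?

£468.90

Craft lager (4-pack) £14.01: alcohol → 8.5% → £1.19
Dining chair £235.88: home furniture → 9.5% + 2.75% surcharge = 12.25% → £28.90
Nightstand £118.94: home furniture → 9.5% → £11.30
AA batteries (8-pack) £9.46: general merchandise → 3.5% → £0.33
Kite £14.61: toys → 8% → £1.17
Hot soup (large) £5.17: prepared food → 6% → £0.31
Dish soap £6.15: general merchandise → 3.5% → £0.22
Bottle of gin (750 mL) £19.59: alcohol → 8.5% → £1.67
Subtotal = £423.81; tax = £45.09; total due = £468.90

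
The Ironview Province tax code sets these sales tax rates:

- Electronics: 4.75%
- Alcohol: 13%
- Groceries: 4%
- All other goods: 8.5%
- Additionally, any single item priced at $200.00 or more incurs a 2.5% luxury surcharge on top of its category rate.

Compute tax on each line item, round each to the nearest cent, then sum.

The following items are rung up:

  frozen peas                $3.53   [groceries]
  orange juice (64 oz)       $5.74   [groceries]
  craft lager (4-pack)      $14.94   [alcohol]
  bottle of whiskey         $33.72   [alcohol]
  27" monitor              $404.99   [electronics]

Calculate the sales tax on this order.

Frozen peas $3.53: groceries → 4% → $0.14
Orange juice (64 oz) $5.74: groceries → 4% → $0.23
Craft lager (4-pack) $14.94: alcohol → 13% → $1.94
Bottle of whiskey $33.72: alcohol → 13% → $4.38
27" monitor $404.99: electronics → 4.75% + 2.5% surcharge = 7.25% → $29.36
Total tax = $0.14 + $0.23 + $1.94 + $4.38 + $29.36 = $36.05

$36.05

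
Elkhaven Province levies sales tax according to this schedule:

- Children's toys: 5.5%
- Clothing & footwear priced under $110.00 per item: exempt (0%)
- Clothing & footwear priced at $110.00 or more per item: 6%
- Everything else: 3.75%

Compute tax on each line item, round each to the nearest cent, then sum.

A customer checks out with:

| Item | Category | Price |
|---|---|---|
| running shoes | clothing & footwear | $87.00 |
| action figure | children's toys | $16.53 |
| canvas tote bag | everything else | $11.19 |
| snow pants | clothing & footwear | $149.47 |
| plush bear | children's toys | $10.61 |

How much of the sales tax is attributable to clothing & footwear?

Running shoes $87.00: clothing & footwear, under $110.00 → 0% → $0.00
Snow pants $149.47: clothing & footwear, $110.00 or more → 6% → $8.97
Tax on clothing & footwear = $0.00 + $8.97 = $8.97

$8.97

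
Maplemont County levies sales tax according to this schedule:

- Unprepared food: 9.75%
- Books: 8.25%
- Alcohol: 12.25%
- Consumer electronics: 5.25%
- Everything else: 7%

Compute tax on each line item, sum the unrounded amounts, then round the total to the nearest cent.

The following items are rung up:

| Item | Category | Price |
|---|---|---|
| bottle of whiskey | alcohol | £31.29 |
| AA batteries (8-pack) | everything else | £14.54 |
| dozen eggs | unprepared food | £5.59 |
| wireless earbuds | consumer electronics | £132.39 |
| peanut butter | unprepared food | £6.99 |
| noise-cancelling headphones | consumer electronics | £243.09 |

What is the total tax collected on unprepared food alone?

Dozen eggs £5.59: unprepared food → 9.75% → £0.545025
Peanut butter £6.99: unprepared food → 9.75% → £0.681525
Tax on unprepared food: unrounded sum = £1.22655 → £1.23

£1.23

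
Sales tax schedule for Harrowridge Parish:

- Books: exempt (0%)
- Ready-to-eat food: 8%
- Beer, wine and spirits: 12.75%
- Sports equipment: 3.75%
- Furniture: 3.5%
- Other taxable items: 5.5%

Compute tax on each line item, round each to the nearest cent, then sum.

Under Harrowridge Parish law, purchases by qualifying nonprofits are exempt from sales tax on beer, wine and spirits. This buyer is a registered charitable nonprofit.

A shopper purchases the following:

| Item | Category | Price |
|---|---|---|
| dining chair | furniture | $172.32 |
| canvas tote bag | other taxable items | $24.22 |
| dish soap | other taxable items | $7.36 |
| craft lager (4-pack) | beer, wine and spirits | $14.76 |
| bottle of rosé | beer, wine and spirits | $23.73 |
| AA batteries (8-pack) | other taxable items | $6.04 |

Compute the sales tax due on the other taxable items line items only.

Canvas tote bag $24.22: other taxable items → 5.5% → $1.33
Dish soap $7.36: other taxable items → 5.5% → $0.40
AA batteries (8-pack) $6.04: other taxable items → 5.5% → $0.33
Tax on other taxable items = $1.33 + $0.40 + $0.33 = $2.06

$2.06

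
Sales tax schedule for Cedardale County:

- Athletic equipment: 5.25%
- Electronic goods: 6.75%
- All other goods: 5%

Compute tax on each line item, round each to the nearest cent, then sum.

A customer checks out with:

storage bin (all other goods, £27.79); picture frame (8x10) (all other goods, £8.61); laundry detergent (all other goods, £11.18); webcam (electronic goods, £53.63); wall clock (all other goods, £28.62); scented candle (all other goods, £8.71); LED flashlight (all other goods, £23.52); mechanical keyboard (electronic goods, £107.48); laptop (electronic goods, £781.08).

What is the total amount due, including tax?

£1119.64

Storage bin £27.79: all other goods → 5% → £1.39
Picture frame (8x10) £8.61: all other goods → 5% → £0.43
Laundry detergent £11.18: all other goods → 5% → £0.56
Webcam £53.63: electronic goods → 6.75% → £3.62
Wall clock £28.62: all other goods → 5% → £1.43
Scented candle £8.71: all other goods → 5% → £0.44
LED flashlight £23.52: all other goods → 5% → £1.18
Mechanical keyboard £107.48: electronic goods → 6.75% → £7.25
Laptop £781.08: electronic goods → 6.75% → £52.72
Subtotal = £1050.62; tax = £69.02; total due = £1119.64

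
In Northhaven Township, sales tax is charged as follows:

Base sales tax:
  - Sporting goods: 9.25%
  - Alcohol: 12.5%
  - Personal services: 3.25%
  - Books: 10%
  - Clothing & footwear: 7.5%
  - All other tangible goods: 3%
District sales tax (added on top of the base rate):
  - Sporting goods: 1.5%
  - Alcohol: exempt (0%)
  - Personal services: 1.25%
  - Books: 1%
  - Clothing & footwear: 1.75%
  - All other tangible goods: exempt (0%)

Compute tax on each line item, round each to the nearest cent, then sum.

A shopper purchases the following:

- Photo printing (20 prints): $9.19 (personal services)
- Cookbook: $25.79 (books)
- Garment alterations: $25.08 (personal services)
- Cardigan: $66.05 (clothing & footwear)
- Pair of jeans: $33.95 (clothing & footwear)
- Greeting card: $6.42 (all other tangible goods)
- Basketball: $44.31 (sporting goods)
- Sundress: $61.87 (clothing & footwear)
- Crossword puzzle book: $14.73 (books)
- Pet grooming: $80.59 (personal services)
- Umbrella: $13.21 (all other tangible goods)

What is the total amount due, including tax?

Photo printing (20 prints) $9.19: personal services → 3.25% + 1.25% district = 4.5% → $0.41
Cookbook $25.79: books → 10% + 1% district = 11% → $2.84
Garment alterations $25.08: personal services → 3.25% + 1.25% district = 4.5% → $1.13
Cardigan $66.05: clothing & footwear → 7.5% + 1.75% district = 9.25% → $6.11
Pair of jeans $33.95: clothing & footwear → 7.5% + 1.75% district = 9.25% → $3.14
Greeting card $6.42: all other tangible goods → 3% + 0% district = 3% → $0.19
Basketball $44.31: sporting goods → 9.25% + 1.5% district = 10.75% → $4.76
Sundress $61.87: clothing & footwear → 7.5% + 1.75% district = 9.25% → $5.72
Crossword puzzle book $14.73: books → 10% + 1% district = 11% → $1.62
Pet grooming $80.59: personal services → 3.25% + 1.25% district = 4.5% → $3.63
Umbrella $13.21: all other tangible goods → 3% + 0% district = 3% → $0.40
Subtotal = $381.19; tax = $29.95; total due = $411.14

$411.14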